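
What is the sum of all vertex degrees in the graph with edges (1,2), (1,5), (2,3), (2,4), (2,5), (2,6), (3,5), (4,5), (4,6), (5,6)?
20 (handshake: sum of degrees = 2|E| = 2 x 10 = 20)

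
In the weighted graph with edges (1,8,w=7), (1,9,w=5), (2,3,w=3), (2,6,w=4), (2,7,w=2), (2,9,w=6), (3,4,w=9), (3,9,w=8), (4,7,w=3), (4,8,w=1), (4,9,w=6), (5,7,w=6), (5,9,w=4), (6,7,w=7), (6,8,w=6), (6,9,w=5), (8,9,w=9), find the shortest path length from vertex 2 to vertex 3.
3 (path: 2 -> 3; weights 3 = 3)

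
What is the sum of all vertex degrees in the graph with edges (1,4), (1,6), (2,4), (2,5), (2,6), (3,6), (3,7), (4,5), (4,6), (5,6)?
20 (handshake: sum of degrees = 2|E| = 2 x 10 = 20)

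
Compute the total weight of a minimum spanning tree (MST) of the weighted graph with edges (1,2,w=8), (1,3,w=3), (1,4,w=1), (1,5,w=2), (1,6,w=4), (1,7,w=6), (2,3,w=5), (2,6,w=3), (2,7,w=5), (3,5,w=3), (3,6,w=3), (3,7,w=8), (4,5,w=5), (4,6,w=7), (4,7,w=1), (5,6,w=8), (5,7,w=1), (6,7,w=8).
12 (MST edges: (1,3,w=3), (1,4,w=1), (2,6,w=3), (3,6,w=3), (4,7,w=1), (5,7,w=1); sum of weights 3 + 1 + 3 + 3 + 1 + 1 = 12)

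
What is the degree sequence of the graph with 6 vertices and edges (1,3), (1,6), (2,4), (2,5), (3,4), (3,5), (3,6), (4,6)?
[4, 3, 3, 2, 2, 2] (degrees: deg(1)=2, deg(2)=2, deg(3)=4, deg(4)=3, deg(5)=2, deg(6)=3)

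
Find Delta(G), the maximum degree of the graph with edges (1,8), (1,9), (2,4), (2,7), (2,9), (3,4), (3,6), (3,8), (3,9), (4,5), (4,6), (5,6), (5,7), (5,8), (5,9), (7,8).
5 (attained at vertex 5)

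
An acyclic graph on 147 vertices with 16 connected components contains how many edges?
131 (Each of the 16 component trees on V_i vertices has V_i - 1 edges; summing gives V - C = 147 - 16 = 131)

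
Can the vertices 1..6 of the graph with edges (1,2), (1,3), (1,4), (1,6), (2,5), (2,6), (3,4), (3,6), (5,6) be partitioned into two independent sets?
No (odd cycle of length 3: 6 -> 1 -> 2 -> 6)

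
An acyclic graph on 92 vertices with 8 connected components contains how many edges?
84 (Each of the 8 component trees on V_i vertices has V_i - 1 edges; summing gives V - C = 92 - 8 = 84)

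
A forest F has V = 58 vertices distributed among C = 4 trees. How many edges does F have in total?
54 (Each of the 4 component trees on V_i vertices has V_i - 1 edges; summing gives V - C = 58 - 4 = 54)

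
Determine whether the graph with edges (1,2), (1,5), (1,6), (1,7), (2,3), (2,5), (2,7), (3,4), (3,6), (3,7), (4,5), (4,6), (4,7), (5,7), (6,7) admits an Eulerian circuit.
Yes (the graph is connected and all 7 vertices have even degree)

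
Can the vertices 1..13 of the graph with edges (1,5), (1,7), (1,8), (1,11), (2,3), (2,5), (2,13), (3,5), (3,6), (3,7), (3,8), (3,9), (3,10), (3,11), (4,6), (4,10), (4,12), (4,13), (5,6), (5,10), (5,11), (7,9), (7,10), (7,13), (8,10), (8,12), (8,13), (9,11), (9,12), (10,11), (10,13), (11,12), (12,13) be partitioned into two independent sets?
No (odd cycle of length 3: 5 -> 1 -> 11 -> 5)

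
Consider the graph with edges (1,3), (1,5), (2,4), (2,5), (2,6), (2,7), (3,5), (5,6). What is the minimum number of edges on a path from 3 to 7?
3 (path: 3 -> 5 -> 2 -> 7, 3 edges)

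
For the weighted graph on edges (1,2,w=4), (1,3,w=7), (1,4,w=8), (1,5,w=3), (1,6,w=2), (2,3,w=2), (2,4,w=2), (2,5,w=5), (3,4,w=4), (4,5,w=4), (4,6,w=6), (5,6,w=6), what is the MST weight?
13 (MST edges: (1,2,w=4), (1,5,w=3), (1,6,w=2), (2,3,w=2), (2,4,w=2); sum of weights 4 + 3 + 2 + 2 + 2 = 13)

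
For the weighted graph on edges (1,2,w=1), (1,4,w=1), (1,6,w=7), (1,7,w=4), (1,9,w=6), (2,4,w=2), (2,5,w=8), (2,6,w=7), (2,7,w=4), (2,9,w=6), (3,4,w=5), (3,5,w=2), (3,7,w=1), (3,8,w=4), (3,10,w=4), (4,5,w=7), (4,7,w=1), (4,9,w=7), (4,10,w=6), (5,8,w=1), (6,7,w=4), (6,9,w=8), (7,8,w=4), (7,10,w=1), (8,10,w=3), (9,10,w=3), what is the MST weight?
15 (MST edges: (1,2,w=1), (1,4,w=1), (3,5,w=2), (3,7,w=1), (4,7,w=1), (5,8,w=1), (6,7,w=4), (7,10,w=1), (9,10,w=3); sum of weights 1 + 1 + 2 + 1 + 1 + 1 + 4 + 1 + 3 = 15)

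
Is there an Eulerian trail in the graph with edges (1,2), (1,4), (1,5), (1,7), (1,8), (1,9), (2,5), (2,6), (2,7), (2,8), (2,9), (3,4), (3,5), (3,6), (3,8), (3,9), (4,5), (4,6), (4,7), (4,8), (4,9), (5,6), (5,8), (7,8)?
Yes (the graph is connected and exactly 2 vertices have odd degree: {3, 4}; any Eulerian path must start and end at those)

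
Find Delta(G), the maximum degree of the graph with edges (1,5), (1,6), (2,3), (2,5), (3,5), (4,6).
3 (attained at vertex 5)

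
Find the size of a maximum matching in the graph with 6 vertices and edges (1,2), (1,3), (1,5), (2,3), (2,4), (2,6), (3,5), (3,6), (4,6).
3 (matching: (1,5), (2,4), (3,6); upper bound floor(n/2) = floor(6/2) = 3)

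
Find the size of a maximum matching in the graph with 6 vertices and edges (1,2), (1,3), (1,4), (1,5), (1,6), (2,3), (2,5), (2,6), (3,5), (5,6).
3 (matching: (1,4), (2,6), (3,5); upper bound floor(n/2) = floor(6/2) = 3)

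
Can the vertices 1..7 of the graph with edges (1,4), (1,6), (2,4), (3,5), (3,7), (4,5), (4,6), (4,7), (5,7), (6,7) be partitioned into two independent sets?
No (odd cycle of length 3: 4 -> 1 -> 6 -> 4)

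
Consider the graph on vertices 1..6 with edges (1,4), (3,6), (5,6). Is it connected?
No, it has 3 components: {1, 4}, {2}, {3, 5, 6}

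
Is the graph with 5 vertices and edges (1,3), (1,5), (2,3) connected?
No, it has 2 components: {1, 2, 3, 5}, {4}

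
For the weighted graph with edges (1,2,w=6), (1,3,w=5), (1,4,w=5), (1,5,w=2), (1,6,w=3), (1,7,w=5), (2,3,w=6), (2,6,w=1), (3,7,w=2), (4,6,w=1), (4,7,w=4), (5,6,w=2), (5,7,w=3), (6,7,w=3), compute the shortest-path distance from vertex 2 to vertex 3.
6 (path: 2 -> 3; weights 6 = 6)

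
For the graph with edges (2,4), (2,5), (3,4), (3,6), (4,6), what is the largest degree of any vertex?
3 (attained at vertex 4)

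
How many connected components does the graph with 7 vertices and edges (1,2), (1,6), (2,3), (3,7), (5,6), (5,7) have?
2 (components: {1, 2, 3, 5, 6, 7}, {4})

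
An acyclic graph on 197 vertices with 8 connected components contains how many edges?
189 (Each of the 8 component trees on V_i vertices has V_i - 1 edges; summing gives V - C = 197 - 8 = 189)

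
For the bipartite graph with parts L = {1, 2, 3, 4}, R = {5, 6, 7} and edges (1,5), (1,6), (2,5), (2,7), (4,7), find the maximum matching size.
3 (matching: (1,6), (2,5), (4,7); upper bound min(|L|,|R|) = min(4,3) = 3)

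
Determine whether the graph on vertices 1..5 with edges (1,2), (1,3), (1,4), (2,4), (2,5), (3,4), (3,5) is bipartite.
No (odd cycle of length 3: 2 -> 1 -> 4 -> 2)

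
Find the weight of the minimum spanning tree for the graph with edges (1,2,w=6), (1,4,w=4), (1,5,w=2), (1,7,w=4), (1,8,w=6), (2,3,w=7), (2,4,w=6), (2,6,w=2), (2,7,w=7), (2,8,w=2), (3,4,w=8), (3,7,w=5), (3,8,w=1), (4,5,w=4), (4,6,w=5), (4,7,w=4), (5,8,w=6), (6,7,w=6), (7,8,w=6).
20 (MST edges: (1,4,w=4), (1,5,w=2), (1,7,w=4), (2,6,w=2), (2,8,w=2), (3,7,w=5), (3,8,w=1); sum of weights 4 + 2 + 4 + 2 + 2 + 5 + 1 = 20)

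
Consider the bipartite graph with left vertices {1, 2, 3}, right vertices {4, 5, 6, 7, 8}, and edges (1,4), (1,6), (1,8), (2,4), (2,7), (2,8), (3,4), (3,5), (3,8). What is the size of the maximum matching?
3 (matching: (1,6), (2,7), (3,8); upper bound min(|L|,|R|) = min(3,5) = 3)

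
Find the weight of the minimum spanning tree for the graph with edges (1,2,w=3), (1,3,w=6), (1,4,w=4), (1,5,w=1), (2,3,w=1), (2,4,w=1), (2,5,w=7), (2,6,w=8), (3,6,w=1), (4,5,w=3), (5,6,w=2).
6 (MST edges: (1,5,w=1), (2,3,w=1), (2,4,w=1), (3,6,w=1), (5,6,w=2); sum of weights 1 + 1 + 1 + 1 + 2 = 6)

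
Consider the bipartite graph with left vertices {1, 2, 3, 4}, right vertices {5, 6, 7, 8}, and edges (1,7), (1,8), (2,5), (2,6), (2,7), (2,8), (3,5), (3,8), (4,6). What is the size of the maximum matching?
4 (matching: (1,8), (2,7), (3,5), (4,6); upper bound min(|L|,|R|) = min(4,4) = 4)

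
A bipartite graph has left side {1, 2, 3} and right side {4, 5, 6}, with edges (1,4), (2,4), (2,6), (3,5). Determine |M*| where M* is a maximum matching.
3 (matching: (1,4), (2,6), (3,5); upper bound min(|L|,|R|) = min(3,3) = 3)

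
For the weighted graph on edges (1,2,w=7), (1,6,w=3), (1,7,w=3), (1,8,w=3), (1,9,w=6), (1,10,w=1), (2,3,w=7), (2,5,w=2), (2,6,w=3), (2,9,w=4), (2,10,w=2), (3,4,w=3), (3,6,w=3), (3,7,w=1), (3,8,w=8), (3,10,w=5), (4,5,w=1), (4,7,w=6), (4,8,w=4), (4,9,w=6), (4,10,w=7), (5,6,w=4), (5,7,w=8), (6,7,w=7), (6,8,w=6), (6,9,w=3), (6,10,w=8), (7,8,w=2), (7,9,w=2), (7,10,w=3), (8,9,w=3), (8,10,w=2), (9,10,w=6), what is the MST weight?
16 (MST edges: (1,6,w=3), (1,10,w=1), (2,5,w=2), (2,10,w=2), (3,7,w=1), (4,5,w=1), (7,8,w=2), (7,9,w=2), (8,10,w=2); sum of weights 3 + 1 + 2 + 2 + 1 + 1 + 2 + 2 + 2 = 16)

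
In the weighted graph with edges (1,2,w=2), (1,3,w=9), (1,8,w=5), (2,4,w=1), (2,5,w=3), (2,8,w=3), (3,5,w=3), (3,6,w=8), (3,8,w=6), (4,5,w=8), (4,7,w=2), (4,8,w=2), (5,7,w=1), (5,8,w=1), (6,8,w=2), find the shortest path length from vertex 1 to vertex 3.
8 (path: 1 -> 2 -> 5 -> 3; weights 2 + 3 + 3 = 8)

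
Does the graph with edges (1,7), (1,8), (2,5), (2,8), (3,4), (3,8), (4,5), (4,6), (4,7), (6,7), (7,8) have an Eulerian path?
Yes — and in fact it has an Eulerian circuit (the graph is connected and all 8 vertices have even degree)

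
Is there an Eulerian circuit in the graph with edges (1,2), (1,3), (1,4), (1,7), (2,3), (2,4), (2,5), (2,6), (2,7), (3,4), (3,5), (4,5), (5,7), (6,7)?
Yes (the graph is connected and all 7 vertices have even degree)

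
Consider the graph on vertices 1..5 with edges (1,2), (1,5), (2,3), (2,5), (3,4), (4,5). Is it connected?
Yes (BFS from 1 visits [1, 2, 5, 3, 4] — all 5 vertices reached)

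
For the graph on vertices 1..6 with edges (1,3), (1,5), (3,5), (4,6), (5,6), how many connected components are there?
2 (components: {1, 3, 4, 5, 6}, {2})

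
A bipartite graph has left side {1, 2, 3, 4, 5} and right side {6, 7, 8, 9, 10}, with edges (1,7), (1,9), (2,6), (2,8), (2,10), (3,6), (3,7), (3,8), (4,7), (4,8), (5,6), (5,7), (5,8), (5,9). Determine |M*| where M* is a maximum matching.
5 (matching: (1,9), (2,10), (3,8), (4,7), (5,6); upper bound min(|L|,|R|) = min(5,5) = 5)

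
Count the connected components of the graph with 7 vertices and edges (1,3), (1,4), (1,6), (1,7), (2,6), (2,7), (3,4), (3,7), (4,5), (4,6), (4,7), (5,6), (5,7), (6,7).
1 (components: {1, 2, 3, 4, 5, 6, 7})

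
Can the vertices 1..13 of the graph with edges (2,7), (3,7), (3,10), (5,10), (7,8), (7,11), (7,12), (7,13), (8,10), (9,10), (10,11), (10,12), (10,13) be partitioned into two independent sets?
Yes. Partition: {1, 2, 3, 4, 5, 6, 8, 9, 11, 12, 13}, {7, 10}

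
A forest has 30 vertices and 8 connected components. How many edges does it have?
22 (Each of the 8 component trees on V_i vertices has V_i - 1 edges; summing gives V - C = 30 - 8 = 22)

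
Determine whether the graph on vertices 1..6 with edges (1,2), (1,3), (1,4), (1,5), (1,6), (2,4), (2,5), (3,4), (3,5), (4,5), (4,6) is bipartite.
No (odd cycle of length 3: 2 -> 1 -> 4 -> 2)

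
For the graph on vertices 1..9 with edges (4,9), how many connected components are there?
8 (components: {1}, {2}, {3}, {4, 9}, {5}, {6}, {7}, {8})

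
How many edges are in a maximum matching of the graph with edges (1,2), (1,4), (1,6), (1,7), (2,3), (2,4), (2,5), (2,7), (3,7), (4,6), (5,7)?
3 (matching: (1,7), (2,5), (4,6); upper bound floor(n/2) = floor(7/2) = 3)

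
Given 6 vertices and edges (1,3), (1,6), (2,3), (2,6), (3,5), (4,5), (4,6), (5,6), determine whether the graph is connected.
Yes (BFS from 1 visits [1, 3, 6, 2, 5, 4] — all 6 vertices reached)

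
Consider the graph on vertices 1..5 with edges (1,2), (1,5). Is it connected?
No, it has 3 components: {1, 2, 5}, {3}, {4}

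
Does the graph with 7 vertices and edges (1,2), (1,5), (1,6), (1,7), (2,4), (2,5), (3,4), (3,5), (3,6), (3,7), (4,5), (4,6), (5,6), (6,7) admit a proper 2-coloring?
No (odd cycle of length 3: 6 -> 1 -> 5 -> 6)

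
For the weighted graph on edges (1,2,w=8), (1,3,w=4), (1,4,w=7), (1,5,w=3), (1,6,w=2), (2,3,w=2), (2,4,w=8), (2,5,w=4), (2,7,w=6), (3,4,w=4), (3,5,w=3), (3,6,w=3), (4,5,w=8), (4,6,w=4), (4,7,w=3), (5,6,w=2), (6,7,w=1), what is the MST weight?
13 (MST edges: (1,6,w=2), (2,3,w=2), (3,5,w=3), (4,7,w=3), (5,6,w=2), (6,7,w=1); sum of weights 2 + 2 + 3 + 3 + 2 + 1 = 13)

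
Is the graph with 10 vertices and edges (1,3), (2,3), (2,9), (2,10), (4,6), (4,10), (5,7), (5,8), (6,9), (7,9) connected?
Yes (BFS from 1 visits [1, 3, 2, 9, 10, 6, 7, 4, 5, 8] — all 10 vertices reached)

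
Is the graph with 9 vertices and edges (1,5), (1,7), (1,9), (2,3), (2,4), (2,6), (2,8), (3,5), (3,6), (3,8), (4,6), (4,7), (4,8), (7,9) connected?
Yes (BFS from 1 visits [1, 5, 7, 9, 3, 4, 2, 6, 8] — all 9 vertices reached)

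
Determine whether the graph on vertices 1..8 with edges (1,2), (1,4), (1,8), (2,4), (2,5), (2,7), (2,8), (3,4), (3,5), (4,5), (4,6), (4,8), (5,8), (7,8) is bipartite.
No (odd cycle of length 3: 8 -> 1 -> 4 -> 8)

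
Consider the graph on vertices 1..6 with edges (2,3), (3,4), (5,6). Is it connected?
No, it has 3 components: {1}, {2, 3, 4}, {5, 6}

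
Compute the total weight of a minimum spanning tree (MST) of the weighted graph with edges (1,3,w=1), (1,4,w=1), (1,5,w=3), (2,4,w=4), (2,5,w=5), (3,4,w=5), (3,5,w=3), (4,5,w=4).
9 (MST edges: (1,3,w=1), (1,4,w=1), (1,5,w=3), (2,4,w=4); sum of weights 1 + 1 + 3 + 4 = 9)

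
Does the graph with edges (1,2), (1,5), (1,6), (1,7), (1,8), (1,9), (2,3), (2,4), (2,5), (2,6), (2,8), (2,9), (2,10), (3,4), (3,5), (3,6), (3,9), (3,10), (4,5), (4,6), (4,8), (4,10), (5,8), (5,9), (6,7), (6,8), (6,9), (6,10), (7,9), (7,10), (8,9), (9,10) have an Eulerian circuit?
Yes (the graph is connected and all 10 vertices have even degree)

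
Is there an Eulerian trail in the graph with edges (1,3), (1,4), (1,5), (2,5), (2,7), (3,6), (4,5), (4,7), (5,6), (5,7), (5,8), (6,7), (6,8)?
Yes (the graph is connected and exactly 2 vertices have odd degree: {1, 4}; any Eulerian path must start and end at those)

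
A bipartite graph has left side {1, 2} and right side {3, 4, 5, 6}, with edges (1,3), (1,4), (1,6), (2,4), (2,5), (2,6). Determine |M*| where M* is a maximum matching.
2 (matching: (1,6), (2,5); upper bound min(|L|,|R|) = min(2,4) = 2)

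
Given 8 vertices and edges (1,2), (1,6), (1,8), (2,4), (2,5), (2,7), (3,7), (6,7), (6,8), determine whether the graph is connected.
Yes (BFS from 1 visits [1, 2, 6, 8, 4, 5, 7, 3] — all 8 vertices reached)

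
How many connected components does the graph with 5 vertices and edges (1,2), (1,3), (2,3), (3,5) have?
2 (components: {1, 2, 3, 5}, {4})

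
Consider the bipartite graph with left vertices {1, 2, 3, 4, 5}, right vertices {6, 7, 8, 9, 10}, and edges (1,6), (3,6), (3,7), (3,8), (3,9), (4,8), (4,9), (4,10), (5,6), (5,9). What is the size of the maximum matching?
4 (matching: (1,6), (3,8), (4,10), (5,9); upper bound min(|L|,|R|) = min(5,5) = 5)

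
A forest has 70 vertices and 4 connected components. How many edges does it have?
66 (Each of the 4 component trees on V_i vertices has V_i - 1 edges; summing gives V - C = 70 - 4 = 66)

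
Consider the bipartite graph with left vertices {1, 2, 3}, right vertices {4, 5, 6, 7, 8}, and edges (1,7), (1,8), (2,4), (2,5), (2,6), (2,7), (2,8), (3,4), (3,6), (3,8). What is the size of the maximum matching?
3 (matching: (1,8), (2,7), (3,6); upper bound min(|L|,|R|) = min(3,5) = 3)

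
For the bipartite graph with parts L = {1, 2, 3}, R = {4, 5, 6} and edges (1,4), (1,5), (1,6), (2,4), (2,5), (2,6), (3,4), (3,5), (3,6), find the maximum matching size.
3 (matching: (1,6), (2,5), (3,4); upper bound min(|L|,|R|) = min(3,3) = 3)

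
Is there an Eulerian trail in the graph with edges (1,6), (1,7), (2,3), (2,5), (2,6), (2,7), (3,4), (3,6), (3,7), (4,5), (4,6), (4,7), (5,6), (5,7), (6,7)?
Yes — and in fact it has an Eulerian circuit (the graph is connected and all 7 vertices have even degree)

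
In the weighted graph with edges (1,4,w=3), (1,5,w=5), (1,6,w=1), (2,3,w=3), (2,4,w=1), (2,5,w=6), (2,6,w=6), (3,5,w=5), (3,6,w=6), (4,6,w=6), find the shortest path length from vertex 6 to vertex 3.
6 (path: 6 -> 3; weights 6 = 6)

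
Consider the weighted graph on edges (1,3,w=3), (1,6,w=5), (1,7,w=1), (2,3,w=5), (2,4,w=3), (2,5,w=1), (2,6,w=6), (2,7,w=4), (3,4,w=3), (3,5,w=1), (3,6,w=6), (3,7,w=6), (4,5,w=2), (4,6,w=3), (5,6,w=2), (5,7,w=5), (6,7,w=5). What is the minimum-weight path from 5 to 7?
5 (path: 5 -> 7; weights 5 = 5)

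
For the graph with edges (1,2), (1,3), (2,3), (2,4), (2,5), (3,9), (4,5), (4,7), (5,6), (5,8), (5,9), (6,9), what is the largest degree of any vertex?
5 (attained at vertex 5)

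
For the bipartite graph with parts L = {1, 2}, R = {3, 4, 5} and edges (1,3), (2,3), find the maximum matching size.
1 (matching: (1,3); upper bound min(|L|,|R|) = min(2,3) = 2)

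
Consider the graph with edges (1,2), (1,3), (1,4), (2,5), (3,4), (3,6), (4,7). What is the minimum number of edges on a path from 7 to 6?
3 (path: 7 -> 4 -> 3 -> 6, 3 edges)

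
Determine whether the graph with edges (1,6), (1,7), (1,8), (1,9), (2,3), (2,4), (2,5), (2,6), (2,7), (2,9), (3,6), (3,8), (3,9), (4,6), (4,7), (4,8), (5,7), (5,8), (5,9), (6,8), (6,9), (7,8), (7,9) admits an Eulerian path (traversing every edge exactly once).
Yes — and in fact it has an Eulerian circuit (the graph is connected and all 9 vertices have even degree)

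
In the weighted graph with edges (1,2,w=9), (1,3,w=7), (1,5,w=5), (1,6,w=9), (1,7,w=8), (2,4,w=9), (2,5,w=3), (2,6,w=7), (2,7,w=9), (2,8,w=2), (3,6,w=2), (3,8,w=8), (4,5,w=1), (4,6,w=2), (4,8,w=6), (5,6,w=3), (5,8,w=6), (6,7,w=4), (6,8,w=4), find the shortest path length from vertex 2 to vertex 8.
2 (path: 2 -> 8; weights 2 = 2)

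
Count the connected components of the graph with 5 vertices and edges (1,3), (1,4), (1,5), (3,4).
2 (components: {1, 3, 4, 5}, {2})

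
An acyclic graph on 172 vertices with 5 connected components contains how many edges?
167 (Each of the 5 component trees on V_i vertices has V_i - 1 edges; summing gives V - C = 172 - 5 = 167)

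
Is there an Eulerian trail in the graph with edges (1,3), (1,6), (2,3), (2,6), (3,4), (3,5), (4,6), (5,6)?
Yes — and in fact it has an Eulerian circuit (the graph is connected and all 6 vertices have even degree)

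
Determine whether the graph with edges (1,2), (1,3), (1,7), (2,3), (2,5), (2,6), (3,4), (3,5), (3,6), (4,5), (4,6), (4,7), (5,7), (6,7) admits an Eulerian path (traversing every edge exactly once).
Yes (the graph is connected and exactly 2 vertices have odd degree: {1, 3}; any Eulerian path must start and end at those)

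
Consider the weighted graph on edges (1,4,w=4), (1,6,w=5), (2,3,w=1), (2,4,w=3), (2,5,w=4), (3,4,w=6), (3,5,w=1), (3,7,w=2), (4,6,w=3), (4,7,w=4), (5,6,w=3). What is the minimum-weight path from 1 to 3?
8 (path: 1 -> 4 -> 2 -> 3; weights 4 + 3 + 1 = 8)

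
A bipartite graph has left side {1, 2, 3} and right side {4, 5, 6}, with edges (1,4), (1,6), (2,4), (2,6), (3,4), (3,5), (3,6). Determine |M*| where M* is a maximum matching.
3 (matching: (1,6), (2,4), (3,5); upper bound min(|L|,|R|) = min(3,3) = 3)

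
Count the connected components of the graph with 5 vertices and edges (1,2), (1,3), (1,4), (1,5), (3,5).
1 (components: {1, 2, 3, 4, 5})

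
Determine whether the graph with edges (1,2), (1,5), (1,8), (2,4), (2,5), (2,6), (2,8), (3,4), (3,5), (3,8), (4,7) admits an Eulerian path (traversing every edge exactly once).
No (8 vertices have odd degree: {1, 2, 3, 4, 5, 6, 7, 8}; Eulerian path requires 0 or 2)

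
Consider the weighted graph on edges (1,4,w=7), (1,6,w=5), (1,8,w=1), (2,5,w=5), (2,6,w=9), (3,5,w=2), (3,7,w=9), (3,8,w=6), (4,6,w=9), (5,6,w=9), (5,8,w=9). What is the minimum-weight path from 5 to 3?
2 (path: 5 -> 3; weights 2 = 2)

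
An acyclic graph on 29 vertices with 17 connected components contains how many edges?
12 (Each of the 17 component trees on V_i vertices has V_i - 1 edges; summing gives V - C = 29 - 17 = 12)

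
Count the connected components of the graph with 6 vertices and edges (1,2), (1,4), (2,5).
3 (components: {1, 2, 4, 5}, {3}, {6})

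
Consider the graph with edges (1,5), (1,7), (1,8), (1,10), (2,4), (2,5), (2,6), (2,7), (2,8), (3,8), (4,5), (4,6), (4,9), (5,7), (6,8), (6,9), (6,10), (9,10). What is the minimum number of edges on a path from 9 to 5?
2 (path: 9 -> 4 -> 5, 2 edges)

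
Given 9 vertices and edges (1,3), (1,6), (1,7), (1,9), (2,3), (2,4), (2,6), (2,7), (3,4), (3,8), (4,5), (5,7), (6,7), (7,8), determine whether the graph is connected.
Yes (BFS from 1 visits [1, 3, 6, 7, 9, 2, 4, 8, 5] — all 9 vertices reached)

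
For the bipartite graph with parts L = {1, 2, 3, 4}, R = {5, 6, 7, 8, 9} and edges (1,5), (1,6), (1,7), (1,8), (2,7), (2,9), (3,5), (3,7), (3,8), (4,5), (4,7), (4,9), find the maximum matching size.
4 (matching: (1,6), (2,9), (3,8), (4,7); upper bound min(|L|,|R|) = min(4,5) = 4)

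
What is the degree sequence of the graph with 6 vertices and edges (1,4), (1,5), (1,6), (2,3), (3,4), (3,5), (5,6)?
[3, 3, 3, 2, 2, 1] (degrees: deg(1)=3, deg(2)=1, deg(3)=3, deg(4)=2, deg(5)=3, deg(6)=2)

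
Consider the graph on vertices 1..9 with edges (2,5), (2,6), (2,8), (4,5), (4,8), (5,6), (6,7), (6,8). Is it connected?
No, it has 4 components: {1}, {2, 4, 5, 6, 7, 8}, {3}, {9}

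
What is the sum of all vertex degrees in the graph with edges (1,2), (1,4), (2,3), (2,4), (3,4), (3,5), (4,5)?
14 (handshake: sum of degrees = 2|E| = 2 x 7 = 14)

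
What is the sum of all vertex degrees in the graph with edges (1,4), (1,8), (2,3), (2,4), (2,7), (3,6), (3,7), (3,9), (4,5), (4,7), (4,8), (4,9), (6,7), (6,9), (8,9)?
30 (handshake: sum of degrees = 2|E| = 2 x 15 = 30)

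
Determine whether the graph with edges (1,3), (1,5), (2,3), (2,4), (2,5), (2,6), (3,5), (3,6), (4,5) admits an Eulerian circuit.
Yes (the graph is connected and all 6 vertices have even degree)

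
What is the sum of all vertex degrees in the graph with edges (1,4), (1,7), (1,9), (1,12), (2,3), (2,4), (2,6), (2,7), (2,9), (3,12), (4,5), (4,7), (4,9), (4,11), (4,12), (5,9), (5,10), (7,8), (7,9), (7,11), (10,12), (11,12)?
44 (handshake: sum of degrees = 2|E| = 2 x 22 = 44)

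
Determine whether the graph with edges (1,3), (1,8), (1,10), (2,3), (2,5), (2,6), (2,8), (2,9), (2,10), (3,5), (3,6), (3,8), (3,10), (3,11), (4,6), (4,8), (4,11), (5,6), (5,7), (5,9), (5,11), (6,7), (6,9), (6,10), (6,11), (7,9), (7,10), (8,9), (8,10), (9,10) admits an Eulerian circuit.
No (4 vertices have odd degree: {1, 3, 4, 10}; Eulerian circuit requires 0)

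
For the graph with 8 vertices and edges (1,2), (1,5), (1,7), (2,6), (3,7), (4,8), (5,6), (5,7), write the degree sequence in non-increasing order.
[3, 3, 3, 2, 2, 1, 1, 1] (degrees: deg(1)=3, deg(2)=2, deg(3)=1, deg(4)=1, deg(5)=3, deg(6)=2, deg(7)=3, deg(8)=1)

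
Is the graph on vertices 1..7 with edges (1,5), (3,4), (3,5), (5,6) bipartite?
Yes. Partition: {1, 2, 3, 6, 7}, {4, 5}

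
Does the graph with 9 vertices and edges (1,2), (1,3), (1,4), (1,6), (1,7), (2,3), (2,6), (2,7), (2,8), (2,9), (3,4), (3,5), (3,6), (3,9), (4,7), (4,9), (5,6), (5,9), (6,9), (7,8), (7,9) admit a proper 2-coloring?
No (odd cycle of length 3: 3 -> 1 -> 2 -> 3)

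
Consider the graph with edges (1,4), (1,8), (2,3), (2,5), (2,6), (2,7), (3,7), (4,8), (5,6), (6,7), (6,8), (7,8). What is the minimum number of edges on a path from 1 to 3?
3 (path: 1 -> 8 -> 7 -> 3, 3 edges)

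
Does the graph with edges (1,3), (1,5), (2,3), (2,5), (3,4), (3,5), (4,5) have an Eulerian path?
Yes — and in fact it has an Eulerian circuit (the graph is connected and all 5 vertices have even degree)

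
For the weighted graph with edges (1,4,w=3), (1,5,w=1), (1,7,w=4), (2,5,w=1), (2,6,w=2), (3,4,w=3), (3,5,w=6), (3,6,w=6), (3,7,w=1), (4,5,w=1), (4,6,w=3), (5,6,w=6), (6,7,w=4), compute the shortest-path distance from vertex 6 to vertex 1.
4 (path: 6 -> 2 -> 5 -> 1; weights 2 + 1 + 1 = 4)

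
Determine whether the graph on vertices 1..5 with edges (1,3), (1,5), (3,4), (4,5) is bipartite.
Yes. Partition: {1, 2, 4}, {3, 5}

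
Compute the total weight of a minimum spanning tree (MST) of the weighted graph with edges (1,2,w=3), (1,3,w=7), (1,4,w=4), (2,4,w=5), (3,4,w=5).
12 (MST edges: (1,2,w=3), (1,4,w=4), (3,4,w=5); sum of weights 3 + 4 + 5 = 12)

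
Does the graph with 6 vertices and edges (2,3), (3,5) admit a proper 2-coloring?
Yes. Partition: {1, 2, 4, 5, 6}, {3}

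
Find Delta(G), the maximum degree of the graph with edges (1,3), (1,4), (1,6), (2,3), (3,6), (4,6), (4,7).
3 (attained at vertices 1, 3, 4, 6)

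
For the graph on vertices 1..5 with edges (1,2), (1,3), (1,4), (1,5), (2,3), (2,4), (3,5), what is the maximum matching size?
2 (matching: (1,5), (2,4); upper bound floor(n/2) = floor(5/2) = 2)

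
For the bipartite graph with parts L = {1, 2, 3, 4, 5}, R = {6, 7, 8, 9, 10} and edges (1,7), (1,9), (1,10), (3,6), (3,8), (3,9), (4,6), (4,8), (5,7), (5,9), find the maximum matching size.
4 (matching: (1,10), (3,9), (4,8), (5,7); upper bound min(|L|,|R|) = min(5,5) = 5)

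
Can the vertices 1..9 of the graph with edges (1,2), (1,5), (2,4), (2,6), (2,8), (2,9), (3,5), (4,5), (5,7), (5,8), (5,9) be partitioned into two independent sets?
Yes. Partition: {1, 3, 4, 6, 7, 8, 9}, {2, 5}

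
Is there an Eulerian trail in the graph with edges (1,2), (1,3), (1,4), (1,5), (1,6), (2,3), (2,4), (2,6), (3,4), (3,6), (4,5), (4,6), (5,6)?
No (4 vertices have odd degree: {1, 4, 5, 6}; Eulerian path requires 0 or 2)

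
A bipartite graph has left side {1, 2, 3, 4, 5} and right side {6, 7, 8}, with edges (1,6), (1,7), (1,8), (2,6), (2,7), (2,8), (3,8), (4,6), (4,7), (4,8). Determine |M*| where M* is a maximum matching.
3 (matching: (1,8), (2,7), (4,6); upper bound min(|L|,|R|) = min(5,3) = 3)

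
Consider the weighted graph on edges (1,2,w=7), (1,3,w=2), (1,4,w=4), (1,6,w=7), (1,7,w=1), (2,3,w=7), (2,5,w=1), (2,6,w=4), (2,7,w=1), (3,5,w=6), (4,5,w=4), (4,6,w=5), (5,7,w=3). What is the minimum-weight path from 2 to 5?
1 (path: 2 -> 5; weights 1 = 1)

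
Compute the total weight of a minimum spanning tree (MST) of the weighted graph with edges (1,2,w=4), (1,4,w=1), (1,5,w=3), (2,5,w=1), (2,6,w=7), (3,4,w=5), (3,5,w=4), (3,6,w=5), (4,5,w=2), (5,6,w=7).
13 (MST edges: (1,4,w=1), (2,5,w=1), (3,5,w=4), (3,6,w=5), (4,5,w=2); sum of weights 1 + 1 + 4 + 5 + 2 = 13)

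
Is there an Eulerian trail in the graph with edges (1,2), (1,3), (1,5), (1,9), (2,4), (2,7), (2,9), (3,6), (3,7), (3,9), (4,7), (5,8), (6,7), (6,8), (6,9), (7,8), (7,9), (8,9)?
Yes — and in fact it has an Eulerian circuit (the graph is connected and all 9 vertices have even degree)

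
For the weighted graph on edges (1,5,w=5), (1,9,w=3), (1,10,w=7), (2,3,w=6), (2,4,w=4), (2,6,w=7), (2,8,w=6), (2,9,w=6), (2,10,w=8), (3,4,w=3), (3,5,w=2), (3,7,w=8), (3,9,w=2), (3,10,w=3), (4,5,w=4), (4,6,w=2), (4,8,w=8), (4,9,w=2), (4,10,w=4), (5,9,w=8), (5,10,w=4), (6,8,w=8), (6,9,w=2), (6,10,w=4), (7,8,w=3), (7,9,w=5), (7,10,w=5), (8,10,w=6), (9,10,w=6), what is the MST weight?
26 (MST edges: (1,9,w=3), (2,4,w=4), (3,5,w=2), (3,9,w=2), (3,10,w=3), (4,6,w=2), (4,9,w=2), (7,8,w=3), (7,9,w=5); sum of weights 3 + 4 + 2 + 2 + 3 + 2 + 2 + 3 + 5 = 26)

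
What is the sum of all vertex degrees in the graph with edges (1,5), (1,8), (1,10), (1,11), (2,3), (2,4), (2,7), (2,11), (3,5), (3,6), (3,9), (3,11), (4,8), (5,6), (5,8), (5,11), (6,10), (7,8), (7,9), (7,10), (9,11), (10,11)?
44 (handshake: sum of degrees = 2|E| = 2 x 22 = 44)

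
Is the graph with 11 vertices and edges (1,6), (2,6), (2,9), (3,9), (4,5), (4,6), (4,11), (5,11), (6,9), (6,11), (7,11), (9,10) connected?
No, it has 2 components: {1, 2, 3, 4, 5, 6, 7, 9, 10, 11}, {8}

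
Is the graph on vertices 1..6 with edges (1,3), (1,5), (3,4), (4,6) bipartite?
Yes. Partition: {1, 2, 4}, {3, 5, 6}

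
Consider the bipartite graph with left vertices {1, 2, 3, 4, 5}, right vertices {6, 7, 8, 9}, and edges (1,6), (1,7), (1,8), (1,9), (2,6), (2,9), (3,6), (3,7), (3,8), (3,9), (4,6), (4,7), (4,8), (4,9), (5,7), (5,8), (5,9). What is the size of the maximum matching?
4 (matching: (1,9), (2,6), (3,8), (4,7); upper bound min(|L|,|R|) = min(5,4) = 4)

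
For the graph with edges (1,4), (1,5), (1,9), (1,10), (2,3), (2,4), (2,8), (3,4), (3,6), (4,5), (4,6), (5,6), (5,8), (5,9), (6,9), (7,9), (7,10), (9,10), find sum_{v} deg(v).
36 (handshake: sum of degrees = 2|E| = 2 x 18 = 36)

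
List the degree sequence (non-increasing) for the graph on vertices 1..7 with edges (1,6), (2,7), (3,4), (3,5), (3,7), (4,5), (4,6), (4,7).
[4, 3, 3, 2, 2, 1, 1] (degrees: deg(1)=1, deg(2)=1, deg(3)=3, deg(4)=4, deg(5)=2, deg(6)=2, deg(7)=3)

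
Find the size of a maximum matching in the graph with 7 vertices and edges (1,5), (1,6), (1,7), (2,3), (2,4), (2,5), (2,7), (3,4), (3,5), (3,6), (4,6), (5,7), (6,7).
3 (matching: (1,6), (3,4), (5,7); upper bound floor(n/2) = floor(7/2) = 3)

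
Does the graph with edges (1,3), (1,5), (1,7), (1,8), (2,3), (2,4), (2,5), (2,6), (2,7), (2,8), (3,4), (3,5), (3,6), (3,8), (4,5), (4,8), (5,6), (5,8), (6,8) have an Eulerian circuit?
Yes (the graph is connected and all 8 vertices have even degree)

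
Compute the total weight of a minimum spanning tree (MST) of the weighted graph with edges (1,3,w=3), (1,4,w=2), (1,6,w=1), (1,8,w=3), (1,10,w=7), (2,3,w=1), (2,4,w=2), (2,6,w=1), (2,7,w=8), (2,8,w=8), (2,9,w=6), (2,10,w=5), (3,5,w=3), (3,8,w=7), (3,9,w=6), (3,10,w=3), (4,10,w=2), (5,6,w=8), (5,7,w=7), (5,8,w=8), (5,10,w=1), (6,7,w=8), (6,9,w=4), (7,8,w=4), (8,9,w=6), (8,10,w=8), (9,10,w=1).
16 (MST edges: (1,4,w=2), (1,6,w=1), (1,8,w=3), (2,3,w=1), (2,6,w=1), (4,10,w=2), (5,10,w=1), (7,8,w=4), (9,10,w=1); sum of weights 2 + 1 + 3 + 1 + 1 + 2 + 1 + 4 + 1 = 16)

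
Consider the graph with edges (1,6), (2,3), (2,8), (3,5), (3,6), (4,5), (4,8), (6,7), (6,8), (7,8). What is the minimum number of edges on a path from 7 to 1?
2 (path: 7 -> 6 -> 1, 2 edges)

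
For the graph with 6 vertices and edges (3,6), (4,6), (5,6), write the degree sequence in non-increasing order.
[3, 1, 1, 1, 0, 0] (degrees: deg(1)=0, deg(2)=0, deg(3)=1, deg(4)=1, deg(5)=1, deg(6)=3)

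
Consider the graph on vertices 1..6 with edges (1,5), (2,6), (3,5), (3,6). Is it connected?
No, it has 2 components: {1, 2, 3, 5, 6}, {4}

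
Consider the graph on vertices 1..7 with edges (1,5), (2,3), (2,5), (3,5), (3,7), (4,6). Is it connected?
No, it has 2 components: {1, 2, 3, 5, 7}, {4, 6}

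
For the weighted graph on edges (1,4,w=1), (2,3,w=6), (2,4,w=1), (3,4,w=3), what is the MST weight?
5 (MST edges: (1,4,w=1), (2,4,w=1), (3,4,w=3); sum of weights 1 + 1 + 3 = 5)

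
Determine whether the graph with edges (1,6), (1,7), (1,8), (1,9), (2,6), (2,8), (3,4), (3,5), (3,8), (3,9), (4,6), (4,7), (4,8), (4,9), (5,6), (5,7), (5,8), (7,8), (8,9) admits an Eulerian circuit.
No (2 vertices have odd degree: {4, 8}; Eulerian circuit requires 0)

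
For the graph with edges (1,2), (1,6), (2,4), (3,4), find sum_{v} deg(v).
8 (handshake: sum of degrees = 2|E| = 2 x 4 = 8)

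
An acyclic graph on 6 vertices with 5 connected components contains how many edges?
1 (Each of the 5 component trees on V_i vertices has V_i - 1 edges; summing gives V - C = 6 - 5 = 1)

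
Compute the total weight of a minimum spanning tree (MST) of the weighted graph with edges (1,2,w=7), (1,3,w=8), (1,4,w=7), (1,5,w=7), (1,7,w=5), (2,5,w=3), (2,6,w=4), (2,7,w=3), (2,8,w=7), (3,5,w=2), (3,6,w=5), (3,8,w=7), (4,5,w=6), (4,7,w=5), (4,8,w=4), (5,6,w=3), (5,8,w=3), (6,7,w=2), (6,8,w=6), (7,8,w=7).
22 (MST edges: (1,7,w=5), (2,5,w=3), (2,7,w=3), (3,5,w=2), (4,8,w=4), (5,8,w=3), (6,7,w=2); sum of weights 5 + 3 + 3 + 2 + 4 + 3 + 2 = 22)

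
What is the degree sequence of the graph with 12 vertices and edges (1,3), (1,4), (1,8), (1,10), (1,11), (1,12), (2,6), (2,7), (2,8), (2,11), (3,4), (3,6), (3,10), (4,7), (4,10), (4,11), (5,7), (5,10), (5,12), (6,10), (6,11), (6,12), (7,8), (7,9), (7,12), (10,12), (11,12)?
[6, 6, 6, 6, 5, 5, 5, 4, 4, 3, 3, 1] (degrees: deg(1)=6, deg(2)=4, deg(3)=4, deg(4)=5, deg(5)=3, deg(6)=5, deg(7)=6, deg(8)=3, deg(9)=1, deg(10)=6, deg(11)=5, deg(12)=6)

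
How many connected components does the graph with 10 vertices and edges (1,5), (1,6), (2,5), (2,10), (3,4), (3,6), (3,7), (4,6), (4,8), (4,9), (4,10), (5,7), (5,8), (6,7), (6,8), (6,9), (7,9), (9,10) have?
1 (components: {1, 2, 3, 4, 5, 6, 7, 8, 9, 10})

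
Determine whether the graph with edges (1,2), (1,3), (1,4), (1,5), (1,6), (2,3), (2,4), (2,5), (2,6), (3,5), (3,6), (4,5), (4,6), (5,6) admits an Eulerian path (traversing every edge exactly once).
No (4 vertices have odd degree: {1, 2, 5, 6}; Eulerian path requires 0 or 2)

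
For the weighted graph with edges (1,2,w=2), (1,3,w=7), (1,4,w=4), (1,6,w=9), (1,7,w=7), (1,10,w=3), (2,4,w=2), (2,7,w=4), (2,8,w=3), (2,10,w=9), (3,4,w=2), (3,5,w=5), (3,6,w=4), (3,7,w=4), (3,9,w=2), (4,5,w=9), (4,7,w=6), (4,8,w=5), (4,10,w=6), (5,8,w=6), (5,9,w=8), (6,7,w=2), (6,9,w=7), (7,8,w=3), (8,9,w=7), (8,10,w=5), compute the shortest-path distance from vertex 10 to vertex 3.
8 (path: 10 -> 4 -> 3; weights 6 + 2 = 8)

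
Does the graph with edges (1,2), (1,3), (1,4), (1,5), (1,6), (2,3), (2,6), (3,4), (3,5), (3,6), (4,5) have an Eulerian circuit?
No (6 vertices have odd degree: {1, 2, 3, 4, 5, 6}; Eulerian circuit requires 0)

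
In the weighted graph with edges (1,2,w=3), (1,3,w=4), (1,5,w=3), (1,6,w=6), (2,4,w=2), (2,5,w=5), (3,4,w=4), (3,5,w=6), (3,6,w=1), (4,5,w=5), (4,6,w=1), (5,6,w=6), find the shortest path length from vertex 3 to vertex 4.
2 (path: 3 -> 6 -> 4; weights 1 + 1 = 2)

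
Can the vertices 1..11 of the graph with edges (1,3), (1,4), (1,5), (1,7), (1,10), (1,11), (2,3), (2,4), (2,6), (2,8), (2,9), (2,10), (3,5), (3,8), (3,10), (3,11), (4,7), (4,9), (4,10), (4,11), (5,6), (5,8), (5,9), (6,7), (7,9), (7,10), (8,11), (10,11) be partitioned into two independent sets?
No (odd cycle of length 3: 4 -> 1 -> 11 -> 4)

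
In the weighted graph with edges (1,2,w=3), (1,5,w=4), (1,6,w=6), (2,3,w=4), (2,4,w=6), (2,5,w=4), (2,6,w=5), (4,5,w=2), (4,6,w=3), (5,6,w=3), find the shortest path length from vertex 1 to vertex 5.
4 (path: 1 -> 5; weights 4 = 4)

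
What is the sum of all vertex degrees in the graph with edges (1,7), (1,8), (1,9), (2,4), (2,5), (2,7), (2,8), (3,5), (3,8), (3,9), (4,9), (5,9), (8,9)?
26 (handshake: sum of degrees = 2|E| = 2 x 13 = 26)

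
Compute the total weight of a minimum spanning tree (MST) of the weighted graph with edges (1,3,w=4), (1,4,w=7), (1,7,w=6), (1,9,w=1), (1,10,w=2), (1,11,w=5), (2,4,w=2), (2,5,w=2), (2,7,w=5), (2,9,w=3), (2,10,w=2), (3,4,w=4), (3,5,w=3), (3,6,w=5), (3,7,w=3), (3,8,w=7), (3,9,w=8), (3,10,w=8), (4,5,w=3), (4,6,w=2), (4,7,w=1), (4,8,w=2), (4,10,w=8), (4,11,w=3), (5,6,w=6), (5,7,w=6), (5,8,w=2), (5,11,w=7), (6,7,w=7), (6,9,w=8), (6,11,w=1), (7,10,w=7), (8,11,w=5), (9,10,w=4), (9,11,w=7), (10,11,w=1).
17 (MST edges: (1,9,w=1), (1,10,w=2), (2,4,w=2), (2,5,w=2), (2,10,w=2), (3,7,w=3), (4,7,w=1), (4,8,w=2), (6,11,w=1), (10,11,w=1); sum of weights 1 + 2 + 2 + 2 + 2 + 3 + 1 + 2 + 1 + 1 = 17)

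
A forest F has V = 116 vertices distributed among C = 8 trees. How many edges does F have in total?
108 (Each of the 8 component trees on V_i vertices has V_i - 1 edges; summing gives V - C = 116 - 8 = 108)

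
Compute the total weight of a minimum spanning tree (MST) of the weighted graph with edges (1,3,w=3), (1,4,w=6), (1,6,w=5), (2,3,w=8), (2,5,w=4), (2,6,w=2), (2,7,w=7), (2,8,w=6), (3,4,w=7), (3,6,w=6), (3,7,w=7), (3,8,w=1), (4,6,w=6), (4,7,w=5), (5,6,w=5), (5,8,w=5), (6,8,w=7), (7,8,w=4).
24 (MST edges: (1,3,w=3), (1,6,w=5), (2,5,w=4), (2,6,w=2), (3,8,w=1), (4,7,w=5), (7,8,w=4); sum of weights 3 + 5 + 4 + 2 + 1 + 5 + 4 = 24)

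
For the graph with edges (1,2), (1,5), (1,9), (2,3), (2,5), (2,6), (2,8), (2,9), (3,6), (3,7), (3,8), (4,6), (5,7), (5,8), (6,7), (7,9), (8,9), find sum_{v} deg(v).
34 (handshake: sum of degrees = 2|E| = 2 x 17 = 34)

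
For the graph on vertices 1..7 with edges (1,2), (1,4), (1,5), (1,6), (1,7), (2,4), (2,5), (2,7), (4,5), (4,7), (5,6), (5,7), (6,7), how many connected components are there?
2 (components: {1, 2, 4, 5, 6, 7}, {3})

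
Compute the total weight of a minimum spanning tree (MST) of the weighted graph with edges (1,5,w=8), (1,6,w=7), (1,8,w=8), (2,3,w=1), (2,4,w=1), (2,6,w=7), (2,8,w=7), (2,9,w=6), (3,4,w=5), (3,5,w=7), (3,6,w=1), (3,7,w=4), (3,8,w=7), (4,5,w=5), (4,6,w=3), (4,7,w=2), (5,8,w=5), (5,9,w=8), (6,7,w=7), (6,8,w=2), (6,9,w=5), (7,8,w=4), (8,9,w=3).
22 (MST edges: (1,6,w=7), (2,3,w=1), (2,4,w=1), (3,6,w=1), (4,5,w=5), (4,7,w=2), (6,8,w=2), (8,9,w=3); sum of weights 7 + 1 + 1 + 1 + 5 + 2 + 2 + 3 = 22)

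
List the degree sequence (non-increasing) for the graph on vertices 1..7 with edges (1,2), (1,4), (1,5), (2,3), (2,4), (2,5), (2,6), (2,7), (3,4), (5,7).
[6, 3, 3, 3, 2, 2, 1] (degrees: deg(1)=3, deg(2)=6, deg(3)=2, deg(4)=3, deg(5)=3, deg(6)=1, deg(7)=2)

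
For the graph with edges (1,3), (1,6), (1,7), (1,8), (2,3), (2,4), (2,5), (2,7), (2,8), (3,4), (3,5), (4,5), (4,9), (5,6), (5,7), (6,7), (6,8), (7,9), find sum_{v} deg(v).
36 (handshake: sum of degrees = 2|E| = 2 x 18 = 36)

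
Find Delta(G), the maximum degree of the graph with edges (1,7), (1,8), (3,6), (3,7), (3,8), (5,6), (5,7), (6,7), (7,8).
5 (attained at vertex 7)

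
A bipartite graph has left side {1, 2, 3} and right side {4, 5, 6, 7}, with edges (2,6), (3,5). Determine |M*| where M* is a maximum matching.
2 (matching: (2,6), (3,5); upper bound min(|L|,|R|) = min(3,4) = 3)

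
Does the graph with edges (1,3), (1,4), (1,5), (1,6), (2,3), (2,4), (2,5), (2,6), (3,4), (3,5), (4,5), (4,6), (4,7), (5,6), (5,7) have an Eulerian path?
Yes — and in fact it has an Eulerian circuit (the graph is connected and all 7 vertices have even degree)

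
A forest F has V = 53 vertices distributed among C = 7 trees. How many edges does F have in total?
46 (Each of the 7 component trees on V_i vertices has V_i - 1 edges; summing gives V - C = 53 - 7 = 46)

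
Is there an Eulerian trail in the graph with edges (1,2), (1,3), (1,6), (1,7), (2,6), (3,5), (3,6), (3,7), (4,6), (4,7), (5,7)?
Yes — and in fact it has an Eulerian circuit (the graph is connected and all 7 vertices have even degree)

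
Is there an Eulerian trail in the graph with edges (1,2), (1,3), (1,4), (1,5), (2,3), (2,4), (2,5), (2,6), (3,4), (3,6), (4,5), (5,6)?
Yes (the graph is connected and exactly 2 vertices have odd degree: {2, 6}; any Eulerian path must start and end at those)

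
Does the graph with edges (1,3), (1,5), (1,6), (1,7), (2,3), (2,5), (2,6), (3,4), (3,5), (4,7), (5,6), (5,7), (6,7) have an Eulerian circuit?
No (2 vertices have odd degree: {2, 5}; Eulerian circuit requires 0)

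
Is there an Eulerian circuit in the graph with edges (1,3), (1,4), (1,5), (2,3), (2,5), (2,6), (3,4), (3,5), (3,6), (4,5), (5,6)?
No (6 vertices have odd degree: {1, 2, 3, 4, 5, 6}; Eulerian circuit requires 0)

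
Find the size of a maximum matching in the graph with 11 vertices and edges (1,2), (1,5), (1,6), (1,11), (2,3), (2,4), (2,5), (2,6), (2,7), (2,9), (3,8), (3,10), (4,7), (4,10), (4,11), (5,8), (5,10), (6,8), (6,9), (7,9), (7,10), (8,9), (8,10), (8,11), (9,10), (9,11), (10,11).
5 (matching: (1,6), (2,9), (4,7), (5,10), (8,11); upper bound floor(n/2) = floor(11/2) = 5)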